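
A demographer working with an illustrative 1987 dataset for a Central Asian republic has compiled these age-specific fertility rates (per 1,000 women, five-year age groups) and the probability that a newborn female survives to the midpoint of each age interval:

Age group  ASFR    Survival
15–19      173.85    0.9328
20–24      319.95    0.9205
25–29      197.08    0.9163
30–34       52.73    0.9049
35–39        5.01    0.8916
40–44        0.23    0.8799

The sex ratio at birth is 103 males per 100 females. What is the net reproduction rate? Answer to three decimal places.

1.699

Proportion female at birth = 100 / (100 + 103) = 0.49261.
Weighting each age-specific rate by interval width and survival:
  15–19: 5 × 173.85/1000 × 0.9328 = 0.81084
  20–24: 5 × 319.95/1000 × 0.9205 = 1.47257
  25–29: 5 × 197.08/1000 × 0.9163 = 0.90292
  30–34: 5 × 52.73/1000 × 0.9049 = 0.23858
  35–39: 5 × 5.01/1000 × 0.8916 = 0.02233
  40–44: 5 × 0.23/1000 × 0.8799 = 0.00101
Sum = 3.44825
NRR = 0.49261 × 3.44825 = 1.69864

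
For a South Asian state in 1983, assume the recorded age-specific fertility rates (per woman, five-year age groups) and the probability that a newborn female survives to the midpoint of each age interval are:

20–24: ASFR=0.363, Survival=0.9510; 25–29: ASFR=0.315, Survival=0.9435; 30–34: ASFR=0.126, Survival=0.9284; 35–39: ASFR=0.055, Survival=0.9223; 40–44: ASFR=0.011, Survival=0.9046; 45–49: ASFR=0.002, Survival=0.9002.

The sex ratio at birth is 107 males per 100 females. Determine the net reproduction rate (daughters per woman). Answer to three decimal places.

1.985

Proportion female at birth = 100 / (100 + 107) = 0.48309.
Weighting each age-specific rate by interval width and survival:
  20–24: 5 × 0.363 × 0.9510 = 1.72607
  25–29: 5 × 0.315 × 0.9435 = 1.48601
  30–34: 5 × 0.126 × 0.9284 = 0.58489
  35–39: 5 × 0.055 × 0.9223 = 0.25363
  40–44: 5 × 0.011 × 0.9046 = 0.04975
  45–49: 5 × 0.002 × 0.9002 = 0.00900
Sum = 4.10935
NRR = 0.48309 × 4.10935 = 1.98519
NRR > 1, so each generation more than replaces itself.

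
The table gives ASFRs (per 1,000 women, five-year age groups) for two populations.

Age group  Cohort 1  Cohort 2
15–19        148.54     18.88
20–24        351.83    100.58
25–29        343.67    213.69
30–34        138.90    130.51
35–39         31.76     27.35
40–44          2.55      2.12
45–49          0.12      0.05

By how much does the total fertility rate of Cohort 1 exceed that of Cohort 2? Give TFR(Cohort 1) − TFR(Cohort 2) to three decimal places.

2.621

Cohort 1:
  Sum of ASFRs = 148.54 + 351.83 + 343.67 + 138.90 + 31.76 + 2.55 + 0.12 = 1017.37
  TFR = 5 × 1017.37 / 1000 = 5.08685
Cohort 2:
  Sum of ASFRs = 18.88 + 100.58 + 213.69 + 130.51 + 27.35 + 2.12 + 0.05 = 493.18
  TFR = 5 × 493.18 / 1000 = 2.4659
Difference = 5.08685 − 2.4659 = 2.62095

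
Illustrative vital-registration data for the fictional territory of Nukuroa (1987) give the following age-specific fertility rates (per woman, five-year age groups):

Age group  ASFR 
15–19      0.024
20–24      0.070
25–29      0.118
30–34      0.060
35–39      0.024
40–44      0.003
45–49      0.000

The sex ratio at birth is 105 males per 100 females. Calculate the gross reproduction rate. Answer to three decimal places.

0.729

Proportion female at birth = 100 / (100 + 105) = 0.48780.
Sum of ASFRs = 0.024 + 0.070 + 0.118 + 0.060 + 0.024 + 0.003 + 0.000 = 0.299
TFR = 5 × 0.299 = 1.495
GRR = 0.48780 × 1.495 = 0.72926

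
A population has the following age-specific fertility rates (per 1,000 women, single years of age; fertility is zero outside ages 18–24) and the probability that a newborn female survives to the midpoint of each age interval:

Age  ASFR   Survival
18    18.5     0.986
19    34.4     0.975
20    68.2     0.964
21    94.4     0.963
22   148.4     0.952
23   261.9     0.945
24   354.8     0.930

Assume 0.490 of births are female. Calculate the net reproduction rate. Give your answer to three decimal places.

0.454

Proportion female at birth = 0.490.
Survival-weighted fertility by age (1·fₓ·Sₓ):
  18: 1 × 18.5/1000 × 0.986 = 0.01824
  19: 1 × 34.4/1000 × 0.975 = 0.03354
  20: 1 × 68.2/1000 × 0.964 = 0.06574
  21: 1 × 94.4/1000 × 0.963 = 0.09091
  22: 1 × 148.4/1000 × 0.952 = 0.14128
  23: 1 × 261.9/1000 × 0.945 = 0.24750
  24: 1 × 354.8/1000 × 0.930 = 0.32996
Sum = 0.92717
NRR = 0.490 × 0.92717 = 0.45431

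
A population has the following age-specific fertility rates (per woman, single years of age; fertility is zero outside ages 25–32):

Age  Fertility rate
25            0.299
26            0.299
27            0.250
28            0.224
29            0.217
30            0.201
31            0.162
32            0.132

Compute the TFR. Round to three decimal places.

Sum of ASFRs = 0.299 + 0.299 + 0.250 + 0.224 + 0.217 + 0.201 + 0.162 + 0.132 = 1.784
TFR = 1.784

1.784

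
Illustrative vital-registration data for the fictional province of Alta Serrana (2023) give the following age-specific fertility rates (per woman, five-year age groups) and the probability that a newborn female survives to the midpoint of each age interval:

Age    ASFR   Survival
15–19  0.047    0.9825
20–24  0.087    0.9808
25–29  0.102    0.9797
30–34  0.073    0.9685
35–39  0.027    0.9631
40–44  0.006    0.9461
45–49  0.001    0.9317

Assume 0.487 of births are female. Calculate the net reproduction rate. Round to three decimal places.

0.815

Proportion female at birth = 0.487.
Survival-weighted fertility by age (5·fₓ·Sₓ):
  15–19: 5 × 0.047 × 0.9825 = 0.23089
  20–24: 5 × 0.087 × 0.9808 = 0.42665
  25–29: 5 × 0.102 × 0.9797 = 0.49965
  30–34: 5 × 0.073 × 0.9685 = 0.35350
  35–39: 5 × 0.027 × 0.9631 = 0.13002
  40–44: 5 × 0.006 × 0.9461 = 0.02838
  45–49: 5 × 0.001 × 0.9317 = 0.00466
Sum = 1.67375
NRR = 0.487 × 1.67375 = 0.81512
An NRR under 1 implies long-run decline under these rates.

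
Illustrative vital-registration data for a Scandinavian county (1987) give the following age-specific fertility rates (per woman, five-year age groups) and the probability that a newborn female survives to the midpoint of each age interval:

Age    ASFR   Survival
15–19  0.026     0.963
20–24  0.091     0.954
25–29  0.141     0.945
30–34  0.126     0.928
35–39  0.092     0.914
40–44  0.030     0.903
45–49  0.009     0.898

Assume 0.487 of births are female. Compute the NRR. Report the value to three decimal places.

Proportion female at birth = 0.487.
Weighting each age-specific rate by interval width and survival:
  15–19: 5 × 0.026 × 0.963 = 0.12519
  20–24: 5 × 0.091 × 0.954 = 0.43407
  25–29: 5 × 0.141 × 0.945 = 0.66623
  30–34: 5 × 0.126 × 0.928 = 0.58464
  35–39: 5 × 0.092 × 0.914 = 0.42044
  40–44: 5 × 0.030 × 0.903 = 0.13545
  45–49: 5 × 0.009 × 0.898 = 0.04041
Sum = 2.40643
NRR = 0.487 × 2.40643 = 1.17193
An NRR exceeding 1 indicates intrinsic growth under these rates.

1.172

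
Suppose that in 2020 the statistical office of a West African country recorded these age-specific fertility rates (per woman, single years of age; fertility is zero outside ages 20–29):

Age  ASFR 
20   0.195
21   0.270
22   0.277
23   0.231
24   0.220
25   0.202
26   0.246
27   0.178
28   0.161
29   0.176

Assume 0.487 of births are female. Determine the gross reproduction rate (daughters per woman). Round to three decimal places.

Proportion female at birth = 0.487.
Sum of ASFRs = 0.195 + 0.270 + 0.277 + 0.231 + 0.220 + 0.202 + 0.246 + 0.178 + 0.161 + 0.176 = 2.156
TFR = 2.156
GRR = 0.487 × 2.156 = 1.04997

1.050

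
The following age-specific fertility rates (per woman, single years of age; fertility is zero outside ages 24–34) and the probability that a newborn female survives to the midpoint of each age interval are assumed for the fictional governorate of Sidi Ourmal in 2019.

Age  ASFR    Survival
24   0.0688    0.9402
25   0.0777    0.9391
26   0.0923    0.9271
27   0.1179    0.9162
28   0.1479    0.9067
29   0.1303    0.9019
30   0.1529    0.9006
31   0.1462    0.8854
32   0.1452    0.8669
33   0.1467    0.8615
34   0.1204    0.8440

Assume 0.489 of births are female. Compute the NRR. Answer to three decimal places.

0.589

Proportion female at birth = 0.489.
Survival-weighted fertility by age (1·fₓ·Sₓ):
  24: 1 × 0.0688 × 0.9402 = 0.06469
  25: 1 × 0.0777 × 0.9391 = 0.07297
  26: 1 × 0.0923 × 0.9271 = 0.08557
  27: 1 × 0.1179 × 0.9162 = 0.10802
  28: 1 × 0.1479 × 0.9067 = 0.13410
  29: 1 × 0.1303 × 0.9019 = 0.11752
  30: 1 × 0.1529 × 0.9006 = 0.13770
  31: 1 × 0.1462 × 0.8854 = 0.12945
  32: 1 × 0.1452 × 0.8669 = 0.12587
  33: 1 × 0.1467 × 0.8615 = 0.12638
  34: 1 × 0.1204 × 0.8440 = 0.10162
Sum = 1.20389
NRR = 0.489 × 1.20389 = 0.58870
With NRR below 1 the population is below replacement fertility.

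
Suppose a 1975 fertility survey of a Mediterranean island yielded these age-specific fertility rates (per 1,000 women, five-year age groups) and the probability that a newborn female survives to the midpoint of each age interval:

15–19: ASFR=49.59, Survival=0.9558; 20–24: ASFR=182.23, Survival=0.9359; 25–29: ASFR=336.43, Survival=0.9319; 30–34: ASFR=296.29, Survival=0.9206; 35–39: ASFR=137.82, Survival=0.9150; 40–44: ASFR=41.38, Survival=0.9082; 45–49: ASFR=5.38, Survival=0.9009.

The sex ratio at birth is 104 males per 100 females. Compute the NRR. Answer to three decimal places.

Proportion female at birth = 100 / (100 + 104) = 0.49020.
Each age group contributes 5 × ASFR × survival:
  15–19: 5 × 49.59/1000 × 0.9558 = 0.23699
  20–24: 5 × 182.23/1000 × 0.9359 = 0.85275
  25–29: 5 × 336.43/1000 × 0.9319 = 1.56760
  30–34: 5 × 296.29/1000 × 0.9206 = 1.36382
  35–39: 5 × 137.82/1000 × 0.9150 = 0.63053
  40–44: 5 × 41.38/1000 × 0.9082 = 0.18791
  45–49: 5 × 5.38/1000 × 0.9009 = 0.02423
Sum = 4.86383
NRR = 0.49020 × 4.86383 = 2.38425
With NRR above 1 the population is above replacement fertility.

2.384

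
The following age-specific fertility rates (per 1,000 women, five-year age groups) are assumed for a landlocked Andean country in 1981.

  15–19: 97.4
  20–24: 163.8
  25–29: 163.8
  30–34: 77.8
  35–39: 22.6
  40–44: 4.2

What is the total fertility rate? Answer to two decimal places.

Sum of ASFRs = 97.4 + 163.8 + 163.8 + 77.8 + 22.6 + 4.2 = 529.6
TFR = 5 × 529.6 / 1000 = 2.648

2.65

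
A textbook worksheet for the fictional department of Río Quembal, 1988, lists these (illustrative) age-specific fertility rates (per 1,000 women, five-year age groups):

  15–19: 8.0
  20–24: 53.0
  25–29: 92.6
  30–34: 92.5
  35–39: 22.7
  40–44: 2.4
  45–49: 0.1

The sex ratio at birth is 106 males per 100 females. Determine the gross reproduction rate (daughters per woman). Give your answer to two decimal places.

Proportion female at birth = 100 / (100 + 106) = 0.48544.
Sum of ASFRs = 8.0 + 53.0 + 92.6 + 92.5 + 22.7 + 2.4 + 0.1 = 271.3
TFR = 5 × 271.3 / 1000 = 1.3565
GRR = 0.48544 × 1.3565 = 0.65850

0.66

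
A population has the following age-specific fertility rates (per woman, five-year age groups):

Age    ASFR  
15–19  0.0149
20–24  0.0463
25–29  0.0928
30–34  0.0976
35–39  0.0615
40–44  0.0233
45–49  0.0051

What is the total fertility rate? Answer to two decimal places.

Sum of ASFRs = 0.0149 + 0.0463 + 0.0928 + 0.0976 + 0.0615 + 0.0233 + 0.0051 = 0.3415
TFR = 5 × 0.3415 = 1.7075

1.71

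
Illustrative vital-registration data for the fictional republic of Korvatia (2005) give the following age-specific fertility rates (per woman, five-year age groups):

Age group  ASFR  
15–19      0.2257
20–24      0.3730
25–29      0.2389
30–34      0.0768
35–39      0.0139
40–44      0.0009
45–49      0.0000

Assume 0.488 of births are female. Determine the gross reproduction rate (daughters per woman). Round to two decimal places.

2.27

Proportion female at birth = 0.488.
Sum of ASFRs = 0.2257 + 0.3730 + 0.2389 + 0.0768 + 0.0139 + 0.0009 + 0.0000 = 0.9292
TFR = 5 × 0.9292 = 4.646
GRR = 0.488 × 4.646 = 2.26725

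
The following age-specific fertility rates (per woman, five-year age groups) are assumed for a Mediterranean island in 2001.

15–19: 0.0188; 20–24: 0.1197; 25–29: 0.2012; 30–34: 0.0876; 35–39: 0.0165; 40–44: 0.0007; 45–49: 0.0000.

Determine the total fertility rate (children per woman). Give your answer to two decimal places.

2.22

Sum of ASFRs = 0.0188 + 0.1197 + 0.2012 + 0.0876 + 0.0165 + 0.0007 + 0.0000 = 0.4445
TFR = 5 × 0.4445 = 2.2225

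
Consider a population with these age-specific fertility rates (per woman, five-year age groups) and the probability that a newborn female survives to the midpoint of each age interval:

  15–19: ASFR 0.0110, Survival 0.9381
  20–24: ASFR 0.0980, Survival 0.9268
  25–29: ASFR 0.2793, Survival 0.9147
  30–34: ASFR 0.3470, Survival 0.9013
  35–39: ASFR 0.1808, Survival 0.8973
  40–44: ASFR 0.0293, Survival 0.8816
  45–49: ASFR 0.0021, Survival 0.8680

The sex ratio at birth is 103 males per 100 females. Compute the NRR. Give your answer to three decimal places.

Proportion female at birth = 100 / (100 + 103) = 0.49261.
Per-age-group product (5 × ASFR × survival probability):
  15–19: 5 × 0.0110 × 0.9381 = 0.05160
  20–24: 5 × 0.0980 × 0.9268 = 0.45413
  25–29: 5 × 0.2793 × 0.9147 = 1.27738
  30–34: 5 × 0.3470 × 0.9013 = 1.56376
  35–39: 5 × 0.1808 × 0.8973 = 0.81116
  40–44: 5 × 0.0293 × 0.8816 = 0.12915
  45–49: 5 × 0.0021 × 0.8680 = 0.00911
Sum = 4.29629
NRR = 0.49261 × 4.29629 = 2.11640
NRR > 1, so each generation more than replaces itself.

2.116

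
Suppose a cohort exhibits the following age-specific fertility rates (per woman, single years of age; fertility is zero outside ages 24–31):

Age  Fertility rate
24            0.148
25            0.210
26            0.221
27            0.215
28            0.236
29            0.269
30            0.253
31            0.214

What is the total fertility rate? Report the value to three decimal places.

1.766

Sum of ASFRs = 0.148 + 0.210 + 0.221 + 0.215 + 0.236 + 0.269 + 0.253 + 0.214 = 1.766
TFR = 1.766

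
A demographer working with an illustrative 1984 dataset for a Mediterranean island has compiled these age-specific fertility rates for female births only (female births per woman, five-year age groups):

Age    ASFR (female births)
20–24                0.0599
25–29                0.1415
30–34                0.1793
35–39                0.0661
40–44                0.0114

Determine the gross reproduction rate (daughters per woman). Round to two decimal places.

2.29

Sum of female ASFRs = 0.0599 + 0.1415 + 0.1793 + 0.0661 + 0.0114 = 0.4582
GRR = 5 × 0.4582 = 2.291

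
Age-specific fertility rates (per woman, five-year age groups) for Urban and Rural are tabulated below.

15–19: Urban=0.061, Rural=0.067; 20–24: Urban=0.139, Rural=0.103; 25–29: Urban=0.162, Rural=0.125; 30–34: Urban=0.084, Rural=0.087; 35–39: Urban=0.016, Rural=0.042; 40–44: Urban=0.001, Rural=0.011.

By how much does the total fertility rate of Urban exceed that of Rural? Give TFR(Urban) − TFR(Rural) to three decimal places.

0.140

Urban:
  Sum of ASFRs = 0.061 + 0.139 + 0.162 + 0.084 + 0.016 + 0.001 = 0.463
  TFR = 5 × 0.463 = 2.315
Rural:
  Sum of ASFRs = 0.067 + 0.103 + 0.125 + 0.087 + 0.042 + 0.011 = 0.435
  TFR = 5 × 0.435 = 2.175
Difference = 2.315 − 2.175 = 0.14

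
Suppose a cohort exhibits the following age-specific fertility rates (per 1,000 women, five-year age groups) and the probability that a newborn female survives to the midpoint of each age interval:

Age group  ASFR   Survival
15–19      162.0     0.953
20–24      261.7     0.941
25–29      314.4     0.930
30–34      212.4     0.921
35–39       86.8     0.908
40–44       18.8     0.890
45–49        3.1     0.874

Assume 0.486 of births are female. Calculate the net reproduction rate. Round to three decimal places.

Proportion female at birth = 0.486.
Per-age-group product (5 × ASFR × survival probability):
  15–19: 5 × 162.0/1000 × 0.953 = 0.77193
  20–24: 5 × 261.7/1000 × 0.941 = 1.23130
  25–29: 5 × 314.4/1000 × 0.930 = 1.46196
  30–34: 5 × 212.4/1000 × 0.921 = 0.97810
  35–39: 5 × 86.8/1000 × 0.908 = 0.39407
  40–44: 5 × 18.8/1000 × 0.890 = 0.08366
  45–49: 5 × 3.1/1000 × 0.874 = 0.01355
Sum = 4.93457
NRR = 0.486 × 4.93457 = 2.39820
With NRR above 1 the population is above replacement fertility.

2.398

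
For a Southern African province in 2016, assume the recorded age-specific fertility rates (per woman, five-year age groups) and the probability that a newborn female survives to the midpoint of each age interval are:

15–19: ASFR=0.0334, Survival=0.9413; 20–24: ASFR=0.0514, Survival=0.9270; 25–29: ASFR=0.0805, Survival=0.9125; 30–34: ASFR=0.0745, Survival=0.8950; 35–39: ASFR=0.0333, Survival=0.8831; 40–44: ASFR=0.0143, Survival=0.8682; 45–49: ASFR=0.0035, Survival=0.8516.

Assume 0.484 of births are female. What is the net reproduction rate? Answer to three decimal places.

0.639

Proportion female at birth = 0.484.
Survival-weighted fertility by age (5·fₓ·Sₓ):
  15–19: 5 × 0.0334 × 0.9413 = 0.15720
  20–24: 5 × 0.0514 × 0.9270 = 0.23824
  25–29: 5 × 0.0805 × 0.9125 = 0.36728
  30–34: 5 × 0.0745 × 0.8950 = 0.33339
  35–39: 5 × 0.0333 × 0.8831 = 0.14704
  40–44: 5 × 0.0143 × 0.8682 = 0.06208
  45–49: 5 × 0.0035 × 0.8516 = 0.01490
Sum = 1.32013
NRR = 0.484 × 1.32013 = 0.63894
With NRR below 1 the population is below replacement fertility.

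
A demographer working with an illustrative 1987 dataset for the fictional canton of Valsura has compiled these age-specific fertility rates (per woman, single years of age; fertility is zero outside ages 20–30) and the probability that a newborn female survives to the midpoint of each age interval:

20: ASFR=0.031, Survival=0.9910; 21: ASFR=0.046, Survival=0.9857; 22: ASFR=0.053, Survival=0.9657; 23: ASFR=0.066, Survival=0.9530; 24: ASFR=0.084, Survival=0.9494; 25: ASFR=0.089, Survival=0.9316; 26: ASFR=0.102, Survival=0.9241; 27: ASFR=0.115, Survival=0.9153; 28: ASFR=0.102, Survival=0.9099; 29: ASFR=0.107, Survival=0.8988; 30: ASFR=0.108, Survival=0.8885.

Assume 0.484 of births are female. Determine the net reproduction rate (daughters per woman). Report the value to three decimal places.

0.405

Proportion female at birth = 0.484.
Weighting each age-specific rate by interval width and survival:
  20: 1 × 0.031 × 0.9910 = 0.03072
  21: 1 × 0.046 × 0.9857 = 0.04534
  22: 1 × 0.053 × 0.9657 = 0.05118
  23: 1 × 0.066 × 0.9530 = 0.06290
  24: 1 × 0.084 × 0.9494 = 0.07975
  25: 1 × 0.089 × 0.9316 = 0.08291
  26: 1 × 0.102 × 0.9241 = 0.09426
  27: 1 × 0.115 × 0.9153 = 0.10526
  28: 1 × 0.102 × 0.9099 = 0.09281
  29: 1 × 0.107 × 0.8988 = 0.09617
  30: 1 × 0.108 × 0.8885 = 0.09596
Sum = 0.83726
NRR = 0.484 × 0.83726 = 0.40523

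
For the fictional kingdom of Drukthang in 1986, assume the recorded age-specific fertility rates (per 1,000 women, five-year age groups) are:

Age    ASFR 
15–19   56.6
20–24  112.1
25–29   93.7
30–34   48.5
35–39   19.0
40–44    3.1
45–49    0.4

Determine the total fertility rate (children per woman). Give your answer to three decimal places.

1.667

Sum of ASFRs = 56.6 + 112.1 + 93.7 + 48.5 + 19.0 + 3.1 + 0.4 = 333.4
TFR = 5 × 333.4 / 1000 = 1.667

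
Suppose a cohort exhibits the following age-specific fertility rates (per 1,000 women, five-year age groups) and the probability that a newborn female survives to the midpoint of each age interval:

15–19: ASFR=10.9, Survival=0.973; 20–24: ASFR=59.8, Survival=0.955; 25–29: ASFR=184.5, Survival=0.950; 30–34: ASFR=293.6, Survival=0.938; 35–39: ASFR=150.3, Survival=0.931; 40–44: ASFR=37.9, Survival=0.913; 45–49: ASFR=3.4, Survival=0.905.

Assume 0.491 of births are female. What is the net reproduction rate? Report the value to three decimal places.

1.709

Proportion female at birth = 0.491.
Weighting each age-specific rate by interval width and survival:
  15–19: 5 × 10.9/1000 × 0.973 = 0.05303
  20–24: 5 × 59.8/1000 × 0.955 = 0.28555
  25–29: 5 × 184.5/1000 × 0.950 = 0.87638
  30–34: 5 × 293.6/1000 × 0.938 = 1.37698
  35–39: 5 × 150.3/1000 × 0.931 = 0.69965
  40–44: 5 × 37.9/1000 × 0.913 = 0.17301
  45–49: 5 × 3.4/1000 × 0.905 = 0.01539
Sum = 3.47999
NRR = 0.491 × 3.47999 = 1.70868
NRR > 1, so each generation more than replaces itself.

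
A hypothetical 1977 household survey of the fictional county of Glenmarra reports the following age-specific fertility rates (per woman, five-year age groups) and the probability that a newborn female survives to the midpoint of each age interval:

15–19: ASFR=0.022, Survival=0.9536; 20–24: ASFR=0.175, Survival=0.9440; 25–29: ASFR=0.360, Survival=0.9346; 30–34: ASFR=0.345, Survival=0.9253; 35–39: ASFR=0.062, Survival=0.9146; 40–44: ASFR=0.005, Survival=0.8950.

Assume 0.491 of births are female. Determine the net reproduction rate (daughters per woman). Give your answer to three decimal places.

2.217

Proportion female at birth = 0.491.
Survival-weighted fertility by age (5·fₓ·Sₓ):
  15–19: 5 × 0.022 × 0.9536 = 0.10490
  20–24: 5 × 0.175 × 0.9440 = 0.82600
  25–29: 5 × 0.360 × 0.9346 = 1.68228
  30–34: 5 × 0.345 × 0.9253 = 1.59614
  35–39: 5 × 0.062 × 0.9146 = 0.28353
  40–44: 5 × 0.005 × 0.8950 = 0.02238
Sum = 4.51523
NRR = 0.491 × 4.51523 = 2.21698
With NRR above 1 the population is above replacement fertility.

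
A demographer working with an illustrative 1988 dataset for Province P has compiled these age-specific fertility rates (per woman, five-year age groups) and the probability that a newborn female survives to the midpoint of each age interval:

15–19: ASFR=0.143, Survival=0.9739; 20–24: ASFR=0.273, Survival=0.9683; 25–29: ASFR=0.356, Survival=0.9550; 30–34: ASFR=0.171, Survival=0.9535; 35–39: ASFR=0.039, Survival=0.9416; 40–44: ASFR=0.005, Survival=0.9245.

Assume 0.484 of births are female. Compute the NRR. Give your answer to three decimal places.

Proportion female at birth = 0.484.
Per-age-group product (5 × ASFR × survival probability):
  15–19: 5 × 0.143 × 0.9739 = 0.69634
  20–24: 5 × 0.273 × 0.9683 = 1.32173
  25–29: 5 × 0.356 × 0.9550 = 1.69990
  30–34: 5 × 0.171 × 0.9535 = 0.81524
  35–39: 5 × 0.039 × 0.9416 = 0.18361
  40–44: 5 × 0.005 × 0.9245 = 0.02311
Sum = 4.73993
NRR = 0.484 × 4.73993 = 2.29413

2.294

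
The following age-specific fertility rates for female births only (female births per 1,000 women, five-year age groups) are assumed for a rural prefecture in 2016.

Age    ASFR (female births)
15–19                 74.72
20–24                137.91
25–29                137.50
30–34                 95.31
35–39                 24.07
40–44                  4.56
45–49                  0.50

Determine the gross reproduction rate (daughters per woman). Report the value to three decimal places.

Sum of female ASFRs = 74.72 + 137.91 + 137.50 + 95.31 + 24.07 + 4.56 + 0.50 = 474.57
GRR = 5 × 474.57 / 1000 = 2.37285

2.373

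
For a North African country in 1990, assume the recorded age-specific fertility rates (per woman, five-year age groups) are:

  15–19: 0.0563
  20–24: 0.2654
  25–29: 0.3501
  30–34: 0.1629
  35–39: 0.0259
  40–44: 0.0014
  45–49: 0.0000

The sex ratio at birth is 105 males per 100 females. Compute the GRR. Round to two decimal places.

2.10

Proportion female at birth = 100 / (100 + 105) = 0.48780.
Sum of ASFRs = 0.0563 + 0.2654 + 0.3501 + 0.1629 + 0.0259 + 0.0014 + 0.0000 = 0.8620
TFR = 5 × 0.8620 = 4.31
GRR = 0.48780 × 4.31 = 2.10242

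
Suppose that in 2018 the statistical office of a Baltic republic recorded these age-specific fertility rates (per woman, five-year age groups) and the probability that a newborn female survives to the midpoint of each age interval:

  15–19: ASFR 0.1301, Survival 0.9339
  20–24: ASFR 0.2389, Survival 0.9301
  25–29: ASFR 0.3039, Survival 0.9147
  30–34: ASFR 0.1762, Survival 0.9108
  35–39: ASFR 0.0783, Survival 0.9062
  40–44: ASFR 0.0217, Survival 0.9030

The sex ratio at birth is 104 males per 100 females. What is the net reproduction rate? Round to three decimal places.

2.139

Proportion female at birth = 100 / (100 + 104) = 0.49020.
Per-age-group product (5 × ASFR × survival probability):
  15–19: 5 × 0.1301 × 0.9339 = 0.60750
  20–24: 5 × 0.2389 × 0.9301 = 1.11100
  25–29: 5 × 0.3039 × 0.9147 = 1.38989
  30–34: 5 × 0.1762 × 0.9108 = 0.80241
  35–39: 5 × 0.0783 × 0.9062 = 0.35478
  40–44: 5 × 0.0217 × 0.9030 = 0.09798
Sum = 4.36356
NRR = 0.49020 × 4.36356 = 2.13902
With NRR above 1 the population is above replacement fertility.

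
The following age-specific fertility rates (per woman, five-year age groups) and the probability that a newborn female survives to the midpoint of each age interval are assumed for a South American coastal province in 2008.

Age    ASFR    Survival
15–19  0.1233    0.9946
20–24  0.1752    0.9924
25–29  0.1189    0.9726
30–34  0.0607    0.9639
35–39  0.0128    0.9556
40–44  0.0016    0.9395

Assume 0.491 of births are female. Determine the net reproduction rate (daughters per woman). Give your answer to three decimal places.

1.189

Proportion female at birth = 0.491.
Each age group contributes 5 × ASFR × survival:
  15–19: 5 × 0.1233 × 0.9946 = 0.61317
  20–24: 5 × 0.1752 × 0.9924 = 0.86934
  25–29: 5 × 0.1189 × 0.9726 = 0.57821
  30–34: 5 × 0.0607 × 0.9639 = 0.29254
  35–39: 5 × 0.0128 × 0.9556 = 0.06116
  40–44: 5 × 0.0016 × 0.9395 = 0.00752
Sum = 2.42194
NRR = 0.491 × 2.42194 = 1.18917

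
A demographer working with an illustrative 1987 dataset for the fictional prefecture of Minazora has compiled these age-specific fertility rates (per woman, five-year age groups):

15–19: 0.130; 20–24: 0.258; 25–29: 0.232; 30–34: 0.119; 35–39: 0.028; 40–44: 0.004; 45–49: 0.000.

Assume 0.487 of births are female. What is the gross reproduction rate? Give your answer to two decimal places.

Proportion female at birth = 0.487.
Sum of ASFRs = 0.130 + 0.258 + 0.232 + 0.119 + 0.028 + 0.004 + 0.000 = 0.771
TFR = 5 × 0.771 = 3.855
GRR = 0.487 × 3.855 = 1.87739

1.88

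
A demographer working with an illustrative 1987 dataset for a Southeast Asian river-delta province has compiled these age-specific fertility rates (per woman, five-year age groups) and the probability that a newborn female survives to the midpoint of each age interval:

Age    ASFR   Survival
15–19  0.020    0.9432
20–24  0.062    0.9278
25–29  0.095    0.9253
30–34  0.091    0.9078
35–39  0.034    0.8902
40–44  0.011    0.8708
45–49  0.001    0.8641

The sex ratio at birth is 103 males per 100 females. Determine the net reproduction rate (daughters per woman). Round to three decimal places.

0.708

Proportion female at birth = 100 / (100 + 103) = 0.49261.
Weighting each age-specific rate by interval width and survival:
  15–19: 5 × 0.020 × 0.9432 = 0.09432
  20–24: 5 × 0.062 × 0.9278 = 0.28762
  25–29: 5 × 0.095 × 0.9253 = 0.43952
  30–34: 5 × 0.091 × 0.9078 = 0.41305
  35–39: 5 × 0.034 × 0.8902 = 0.15133
  40–44: 5 × 0.011 × 0.8708 = 0.04789
  45–49: 5 × 0.001 × 0.8641 = 0.00432
Sum = 1.43805
NRR = 0.49261 × 1.43805 = 0.70840
With NRR below 1 the population is below replacement fertility.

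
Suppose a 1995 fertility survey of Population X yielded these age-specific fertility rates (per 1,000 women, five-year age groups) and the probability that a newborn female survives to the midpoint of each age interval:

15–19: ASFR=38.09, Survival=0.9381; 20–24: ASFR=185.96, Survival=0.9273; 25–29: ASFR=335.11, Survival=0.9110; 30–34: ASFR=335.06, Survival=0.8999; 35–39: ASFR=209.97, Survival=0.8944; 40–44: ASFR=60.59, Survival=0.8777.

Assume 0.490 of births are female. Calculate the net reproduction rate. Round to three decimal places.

2.587

Proportion female at birth = 0.490.
Per-age-group product (5 × ASFR × survival probability):
  15–19: 5 × 38.09/1000 × 0.9381 = 0.17866
  20–24: 5 × 185.96/1000 × 0.9273 = 0.86220
  25–29: 5 × 335.11/1000 × 0.9110 = 1.52643
  30–34: 5 × 335.06/1000 × 0.8999 = 1.50760
  35–39: 5 × 209.97/1000 × 0.8944 = 0.93899
  40–44: 5 × 60.59/1000 × 0.8777 = 0.26590
Sum = 5.27978
NRR = 0.490 × 5.27978 = 2.58709
An NRR exceeding 1 indicates intrinsic growth under these rates.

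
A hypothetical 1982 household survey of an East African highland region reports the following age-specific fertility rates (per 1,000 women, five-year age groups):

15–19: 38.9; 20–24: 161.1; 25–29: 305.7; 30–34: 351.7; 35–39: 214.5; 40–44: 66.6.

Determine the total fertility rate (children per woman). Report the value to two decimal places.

Sum of ASFRs = 38.9 + 161.1 + 305.7 + 351.7 + 214.5 + 66.6 = 1138.5
TFR = 5 × 1138.5 / 1000 = 5.6925

5.69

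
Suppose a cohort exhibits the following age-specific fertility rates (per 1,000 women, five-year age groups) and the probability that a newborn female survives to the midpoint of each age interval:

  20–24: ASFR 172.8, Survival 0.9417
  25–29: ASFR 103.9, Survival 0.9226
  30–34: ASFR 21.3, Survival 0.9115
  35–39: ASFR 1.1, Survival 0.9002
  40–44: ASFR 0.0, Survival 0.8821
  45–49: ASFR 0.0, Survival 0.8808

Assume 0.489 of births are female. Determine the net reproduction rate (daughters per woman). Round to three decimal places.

0.682

Proportion female at birth = 0.489.
Per-age-group product (5 × ASFR × survival probability):
  20–24: 5 × 172.8/1000 × 0.9417 = 0.81363
  25–29: 5 × 103.9/1000 × 0.9226 = 0.47929
  30–34: 5 × 21.3/1000 × 0.9115 = 0.09707
  35–39: 5 × 1.1/1000 × 0.9002 = 0.00495
  40–44: 5 × 0.0/1000 × 0.8821 = 0.00000
  45–49: 5 × 0.0/1000 × 0.8808 = 0.00000
Sum = 1.39494
NRR = 0.489 × 1.39494 = 0.68213
NRR < 1, so the cohort does not fully replace itself.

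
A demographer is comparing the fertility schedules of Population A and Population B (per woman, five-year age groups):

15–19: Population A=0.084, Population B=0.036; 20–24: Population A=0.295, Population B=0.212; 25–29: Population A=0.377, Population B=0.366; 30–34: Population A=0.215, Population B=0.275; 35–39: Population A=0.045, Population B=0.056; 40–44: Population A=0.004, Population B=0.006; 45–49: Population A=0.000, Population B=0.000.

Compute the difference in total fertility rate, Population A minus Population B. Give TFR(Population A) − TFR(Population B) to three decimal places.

Population A:
  Sum of ASFRs = 0.084 + 0.295 + 0.377 + 0.215 + 0.045 + 0.004 + 0.000 = 1.020
  TFR = 5 × 1.020 = 5.1
Population B:
  Sum of ASFRs = 0.036 + 0.212 + 0.366 + 0.275 + 0.056 + 0.006 + 0.000 = 0.951
  TFR = 5 × 0.951 = 4.755
Difference = 5.1 − 4.755 = 0.345

0.345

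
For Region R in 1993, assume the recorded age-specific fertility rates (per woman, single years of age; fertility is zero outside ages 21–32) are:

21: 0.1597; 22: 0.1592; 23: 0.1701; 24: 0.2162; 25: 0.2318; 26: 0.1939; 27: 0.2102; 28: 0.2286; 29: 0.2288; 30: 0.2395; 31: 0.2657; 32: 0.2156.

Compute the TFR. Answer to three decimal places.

Sum of ASFRs = 0.1597 + 0.1592 + 0.1701 + 0.2162 + 0.2318 + 0.1939 + 0.2102 + 0.2286 + 0.2288 + 0.2395 + 0.2657 + 0.2156 = 2.5193
TFR = 2.5193

2.519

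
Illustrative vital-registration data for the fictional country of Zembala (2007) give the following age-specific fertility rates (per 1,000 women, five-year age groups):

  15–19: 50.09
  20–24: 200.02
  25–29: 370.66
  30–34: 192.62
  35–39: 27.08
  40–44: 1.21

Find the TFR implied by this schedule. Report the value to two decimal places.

Sum of ASFRs = 50.09 + 200.02 + 370.66 + 192.62 + 27.08 + 1.21 = 841.68
TFR = 5 × 841.68 / 1000 = 4.2084

4.21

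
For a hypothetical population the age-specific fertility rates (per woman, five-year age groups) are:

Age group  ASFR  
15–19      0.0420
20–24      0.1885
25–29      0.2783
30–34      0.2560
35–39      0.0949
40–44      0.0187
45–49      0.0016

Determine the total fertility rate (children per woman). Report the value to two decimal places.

4.40

Sum of ASFRs = 0.0420 + 0.1885 + 0.2783 + 0.2560 + 0.0949 + 0.0187 + 0.0016 = 0.8800
TFR = 5 × 0.8800 = 4.4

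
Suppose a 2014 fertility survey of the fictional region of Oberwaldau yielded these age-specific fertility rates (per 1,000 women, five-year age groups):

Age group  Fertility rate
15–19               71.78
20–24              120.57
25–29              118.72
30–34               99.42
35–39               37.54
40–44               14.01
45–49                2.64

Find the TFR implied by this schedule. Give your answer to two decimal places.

Sum of ASFRs = 71.78 + 120.57 + 118.72 + 99.42 + 37.54 + 14.01 + 2.64 = 464.68
TFR = 5 × 464.68 / 1000 = 2.3234

2.32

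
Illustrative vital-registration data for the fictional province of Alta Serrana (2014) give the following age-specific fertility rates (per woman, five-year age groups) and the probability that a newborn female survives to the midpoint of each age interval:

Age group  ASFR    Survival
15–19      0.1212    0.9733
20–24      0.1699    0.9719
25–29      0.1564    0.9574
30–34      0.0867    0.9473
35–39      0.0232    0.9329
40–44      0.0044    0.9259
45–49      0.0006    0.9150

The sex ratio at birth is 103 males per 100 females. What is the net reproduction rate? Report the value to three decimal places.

Proportion female at birth = 100 / (100 + 103) = 0.49261.
Survival-weighted fertility by age (5·fₓ·Sₓ):
  15–19: 5 × 0.1212 × 0.9733 = 0.58982
  20–24: 5 × 0.1699 × 0.9719 = 0.82563
  25–29: 5 × 0.1564 × 0.9574 = 0.74869
  30–34: 5 × 0.0867 × 0.9473 = 0.41065
  35–39: 5 × 0.0232 × 0.9329 = 0.10822
  40–44: 5 × 0.0044 × 0.9259 = 0.02037
  45–49: 5 × 0.0006 × 0.9150 = 0.00275
Sum = 2.70613
NRR = 0.49261 × 2.70613 = 1.33307
An NRR exceeding 1 indicates intrinsic growth under these rates.

1.333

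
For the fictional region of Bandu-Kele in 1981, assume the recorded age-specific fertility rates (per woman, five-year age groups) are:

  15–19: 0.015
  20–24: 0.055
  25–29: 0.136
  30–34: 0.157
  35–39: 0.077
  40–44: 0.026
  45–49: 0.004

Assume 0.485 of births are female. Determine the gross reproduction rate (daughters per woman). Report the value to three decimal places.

1.140

Proportion female at birth = 0.485.
Sum of ASFRs = 0.015 + 0.055 + 0.136 + 0.157 + 0.077 + 0.026 + 0.004 = 0.470
TFR = 5 × 0.470 = 2.35
GRR = 0.485 × 2.35 = 1.13975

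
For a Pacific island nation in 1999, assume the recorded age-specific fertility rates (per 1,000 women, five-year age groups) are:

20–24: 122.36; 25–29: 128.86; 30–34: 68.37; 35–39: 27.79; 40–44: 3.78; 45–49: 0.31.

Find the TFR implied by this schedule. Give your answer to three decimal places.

Sum of ASFRs = 122.36 + 128.86 + 68.37 + 27.79 + 3.78 + 0.31 = 351.47
TFR = 5 × 351.47 / 1000 = 1.75735

1.757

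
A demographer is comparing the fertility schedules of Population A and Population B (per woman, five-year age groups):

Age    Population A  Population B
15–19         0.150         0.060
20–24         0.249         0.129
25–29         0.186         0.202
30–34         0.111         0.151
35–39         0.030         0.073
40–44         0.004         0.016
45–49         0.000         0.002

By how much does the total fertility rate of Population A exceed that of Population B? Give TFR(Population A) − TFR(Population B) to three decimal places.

Population A:
  Sum of ASFRs = 0.150 + 0.249 + 0.186 + 0.111 + 0.030 + 0.004 + 0.000 = 0.730
  TFR = 5 × 0.730 = 3.65
Population B:
  Sum of ASFRs = 0.060 + 0.129 + 0.202 + 0.151 + 0.073 + 0.016 + 0.002 = 0.633
  TFR = 5 × 0.633 = 3.165
Difference = 3.65 − 3.165 = 0.485

0.485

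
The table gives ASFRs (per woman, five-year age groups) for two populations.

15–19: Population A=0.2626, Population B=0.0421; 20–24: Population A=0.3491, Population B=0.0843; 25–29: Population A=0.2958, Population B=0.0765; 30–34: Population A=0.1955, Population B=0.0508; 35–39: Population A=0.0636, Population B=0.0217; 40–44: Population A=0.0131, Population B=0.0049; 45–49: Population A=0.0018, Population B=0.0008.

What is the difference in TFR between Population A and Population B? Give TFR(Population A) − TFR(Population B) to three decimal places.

4.502

Population A:
  Sum of ASFRs = 0.2626 + 0.3491 + 0.2958 + 0.1955 + 0.0636 + 0.0131 + 0.0018 = 1.1815
  TFR = 5 × 1.1815 = 5.9075
Population B:
  Sum of ASFRs = 0.0421 + 0.0843 + 0.0765 + 0.0508 + 0.0217 + 0.0049 + 0.0008 = 0.2811
  TFR = 5 × 0.2811 = 1.4055
Difference = 5.9075 − 1.4055 = 4.502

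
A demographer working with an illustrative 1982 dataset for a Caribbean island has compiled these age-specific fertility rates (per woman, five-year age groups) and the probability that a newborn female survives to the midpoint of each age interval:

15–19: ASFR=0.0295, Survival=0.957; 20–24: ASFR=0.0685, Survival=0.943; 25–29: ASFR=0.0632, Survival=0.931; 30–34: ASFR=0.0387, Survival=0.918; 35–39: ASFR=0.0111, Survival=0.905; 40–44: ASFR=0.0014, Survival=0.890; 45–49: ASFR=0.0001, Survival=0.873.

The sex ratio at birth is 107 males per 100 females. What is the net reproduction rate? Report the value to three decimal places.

Proportion female at birth = 100 / (100 + 107) = 0.48309.
Weighting each age-specific rate by interval width and survival:
  15–19: 5 × 0.0295 × 0.957 = 0.14116
  20–24: 5 × 0.0685 × 0.943 = 0.32298
  25–29: 5 × 0.0632 × 0.931 = 0.29420
  30–34: 5 × 0.0387 × 0.918 = 0.17763
  35–39: 5 × 0.0111 × 0.905 = 0.05023
  40–44: 5 × 0.0014 × 0.890 = 0.00623
  45–49: 5 × 0.0001 × 0.873 = 0.00044
Sum = 0.99287
NRR = 0.48309 × 0.99287 = 0.47965
An NRR under 1 implies long-run decline under these rates.

0.480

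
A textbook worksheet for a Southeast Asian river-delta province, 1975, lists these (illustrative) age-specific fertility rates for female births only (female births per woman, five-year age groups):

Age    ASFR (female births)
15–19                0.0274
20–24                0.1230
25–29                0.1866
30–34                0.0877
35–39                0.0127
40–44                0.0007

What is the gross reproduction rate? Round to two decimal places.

Sum of female ASFRs = 0.0274 + 0.1230 + 0.1866 + 0.0877 + 0.0127 + 0.0007 = 0.4381
GRR = 5 × 0.4381 = 2.1905

2.19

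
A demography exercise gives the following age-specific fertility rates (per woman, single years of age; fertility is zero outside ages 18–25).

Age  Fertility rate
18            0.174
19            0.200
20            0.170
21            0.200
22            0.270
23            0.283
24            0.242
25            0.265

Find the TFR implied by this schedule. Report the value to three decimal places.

1.804

Sum of ASFRs = 0.174 + 0.200 + 0.170 + 0.200 + 0.270 + 0.283 + 0.242 + 0.265 = 1.804
TFR = 1.804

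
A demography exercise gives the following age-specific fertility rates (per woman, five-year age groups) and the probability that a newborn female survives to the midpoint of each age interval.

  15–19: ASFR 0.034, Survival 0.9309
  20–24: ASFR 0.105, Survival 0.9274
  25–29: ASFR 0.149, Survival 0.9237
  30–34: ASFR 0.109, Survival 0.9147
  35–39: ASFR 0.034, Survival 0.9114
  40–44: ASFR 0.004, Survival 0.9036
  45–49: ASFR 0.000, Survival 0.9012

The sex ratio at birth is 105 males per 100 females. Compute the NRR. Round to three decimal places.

0.978

Proportion female at birth = 100 / (100 + 105) = 0.48780.
Per-age-group product (5 × ASFR × survival probability):
  15–19: 5 × 0.034 × 0.9309 = 0.15825
  20–24: 5 × 0.105 × 0.9274 = 0.48689
  25–29: 5 × 0.149 × 0.9237 = 0.68816
  30–34: 5 × 0.109 × 0.9147 = 0.49851
  35–39: 5 × 0.034 × 0.9114 = 0.15494
  40–44: 5 × 0.004 × 0.9036 = 0.01807
  45–49: 5 × 0.000 × 0.9012 = 0.00000
Sum = 2.00482
NRR = 0.48780 × 2.00482 = 0.97795
NRR < 1, so the cohort does not fully replace itself.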